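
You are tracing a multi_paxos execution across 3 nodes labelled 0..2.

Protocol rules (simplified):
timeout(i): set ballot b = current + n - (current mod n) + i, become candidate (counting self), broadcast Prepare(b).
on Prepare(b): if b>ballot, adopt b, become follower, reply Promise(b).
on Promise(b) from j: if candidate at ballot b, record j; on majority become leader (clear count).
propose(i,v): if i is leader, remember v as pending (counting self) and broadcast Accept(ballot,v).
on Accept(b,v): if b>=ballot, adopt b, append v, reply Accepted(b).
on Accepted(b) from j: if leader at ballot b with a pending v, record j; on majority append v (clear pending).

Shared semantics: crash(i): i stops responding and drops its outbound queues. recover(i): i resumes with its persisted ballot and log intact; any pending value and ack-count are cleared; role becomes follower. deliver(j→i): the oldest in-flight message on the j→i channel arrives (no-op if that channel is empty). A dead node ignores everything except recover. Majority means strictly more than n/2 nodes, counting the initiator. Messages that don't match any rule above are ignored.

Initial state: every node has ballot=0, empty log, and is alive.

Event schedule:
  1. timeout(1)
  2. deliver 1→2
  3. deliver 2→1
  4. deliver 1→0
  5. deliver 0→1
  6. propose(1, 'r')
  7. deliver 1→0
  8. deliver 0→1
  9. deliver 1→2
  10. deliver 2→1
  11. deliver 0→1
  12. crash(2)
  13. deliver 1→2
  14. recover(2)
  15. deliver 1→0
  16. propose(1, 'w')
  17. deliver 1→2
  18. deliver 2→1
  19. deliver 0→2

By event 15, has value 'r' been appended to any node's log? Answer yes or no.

[1] timeout(1) → N1(cand b4 [-])
[2] deliver 1→2 → N2(foll b4 [-])
[3] deliver 2→1 → N1(lead b4 [-])
[4] deliver 1→0 → N0(foll b4 [-])
[5] deliver 0→1 → ∅
[6] propose(1,'r') → ∅
[7] deliver 1→0 → N0(foll b4 [r])
[8] deliver 0→1 → N1(lead b4 [r])
[9] deliver 1→2 → N2(foll b4 [r])
[10] deliver 2→1 → ∅
[11] deliver 0→1 → ∅
[12] crash(2) → N2(✗foll b4 [r])
[13] deliver 1→2 → ∅
[14] recover(2) → N2(foll b4 [r])
[15] deliver 1→0 → ∅

yes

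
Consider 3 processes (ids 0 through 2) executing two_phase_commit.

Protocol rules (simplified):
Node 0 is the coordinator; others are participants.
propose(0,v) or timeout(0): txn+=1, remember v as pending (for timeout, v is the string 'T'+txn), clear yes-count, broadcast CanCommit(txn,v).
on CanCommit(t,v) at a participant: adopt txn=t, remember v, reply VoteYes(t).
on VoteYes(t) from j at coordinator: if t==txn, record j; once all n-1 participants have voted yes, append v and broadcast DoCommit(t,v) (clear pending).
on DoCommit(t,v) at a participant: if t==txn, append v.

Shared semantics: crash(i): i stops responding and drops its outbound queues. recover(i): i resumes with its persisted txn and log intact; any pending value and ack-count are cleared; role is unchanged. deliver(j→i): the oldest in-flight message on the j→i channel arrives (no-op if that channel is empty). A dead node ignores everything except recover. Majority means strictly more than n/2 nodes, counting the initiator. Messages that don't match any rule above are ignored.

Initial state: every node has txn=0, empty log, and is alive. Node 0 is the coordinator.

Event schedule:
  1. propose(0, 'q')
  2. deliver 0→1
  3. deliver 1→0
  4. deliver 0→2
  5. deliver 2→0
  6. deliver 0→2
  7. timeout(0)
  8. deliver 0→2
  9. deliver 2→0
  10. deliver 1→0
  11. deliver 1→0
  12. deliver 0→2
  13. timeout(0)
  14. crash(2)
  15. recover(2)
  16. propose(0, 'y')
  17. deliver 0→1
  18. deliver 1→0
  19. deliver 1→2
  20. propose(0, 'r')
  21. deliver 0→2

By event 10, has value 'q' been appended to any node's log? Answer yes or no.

yes

e1 propose(0,'q'): 0[coor,t=1,-]
e2 deliver 0→1: 1[part,t=1,-]
e3 deliver 1→0: ·
e4 deliver 0→2: 2[part,t=1,-]
e5 deliver 2→0: 0[coor,t=1,q]
e6 deliver 0→2: 2[part,t=1,q]
e7 timeout(0): 0[coor,t=2,q]
e8 deliver 0→2: 2[part,t=2,q]
e9 deliver 2→0: ·
e10 deliver 1→0: ·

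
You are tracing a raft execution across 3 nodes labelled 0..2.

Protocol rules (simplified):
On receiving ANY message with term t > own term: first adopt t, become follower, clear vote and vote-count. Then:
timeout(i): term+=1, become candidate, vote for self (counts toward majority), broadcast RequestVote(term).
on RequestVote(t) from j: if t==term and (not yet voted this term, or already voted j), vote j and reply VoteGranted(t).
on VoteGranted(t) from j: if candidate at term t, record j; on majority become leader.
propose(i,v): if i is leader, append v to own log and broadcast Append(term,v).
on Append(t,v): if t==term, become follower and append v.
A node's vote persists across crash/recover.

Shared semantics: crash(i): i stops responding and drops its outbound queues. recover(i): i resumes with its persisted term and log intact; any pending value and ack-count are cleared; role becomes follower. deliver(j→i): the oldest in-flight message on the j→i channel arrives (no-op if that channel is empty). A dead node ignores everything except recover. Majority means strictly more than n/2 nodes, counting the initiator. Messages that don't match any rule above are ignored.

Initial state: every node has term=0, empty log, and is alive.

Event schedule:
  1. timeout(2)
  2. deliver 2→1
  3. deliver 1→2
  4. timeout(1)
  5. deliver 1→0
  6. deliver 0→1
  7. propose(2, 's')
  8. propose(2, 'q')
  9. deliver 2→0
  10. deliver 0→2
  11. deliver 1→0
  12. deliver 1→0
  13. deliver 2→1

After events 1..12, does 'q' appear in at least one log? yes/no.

1. timeout(2):  <2:cand t1 ->
2. deliver 2→1:  <1:foll t1 ->
3. deliver 1→2:  <2:lead t1 ->
4. timeout(1):  <1:cand t2 ->
5. deliver 1→0:  <0:foll t2 ->
6. deliver 0→1:  <1:lead t2 ->
7. propose(2,'s'):  <2:lead t1 s>
8. propose(2,'q'):  <2:lead t1 s,q>
9. deliver 2→0:  nop
10. deliver 0→2:  nop
11. deliver 1→0:  nop
12. deliver 1→0:  nop

yes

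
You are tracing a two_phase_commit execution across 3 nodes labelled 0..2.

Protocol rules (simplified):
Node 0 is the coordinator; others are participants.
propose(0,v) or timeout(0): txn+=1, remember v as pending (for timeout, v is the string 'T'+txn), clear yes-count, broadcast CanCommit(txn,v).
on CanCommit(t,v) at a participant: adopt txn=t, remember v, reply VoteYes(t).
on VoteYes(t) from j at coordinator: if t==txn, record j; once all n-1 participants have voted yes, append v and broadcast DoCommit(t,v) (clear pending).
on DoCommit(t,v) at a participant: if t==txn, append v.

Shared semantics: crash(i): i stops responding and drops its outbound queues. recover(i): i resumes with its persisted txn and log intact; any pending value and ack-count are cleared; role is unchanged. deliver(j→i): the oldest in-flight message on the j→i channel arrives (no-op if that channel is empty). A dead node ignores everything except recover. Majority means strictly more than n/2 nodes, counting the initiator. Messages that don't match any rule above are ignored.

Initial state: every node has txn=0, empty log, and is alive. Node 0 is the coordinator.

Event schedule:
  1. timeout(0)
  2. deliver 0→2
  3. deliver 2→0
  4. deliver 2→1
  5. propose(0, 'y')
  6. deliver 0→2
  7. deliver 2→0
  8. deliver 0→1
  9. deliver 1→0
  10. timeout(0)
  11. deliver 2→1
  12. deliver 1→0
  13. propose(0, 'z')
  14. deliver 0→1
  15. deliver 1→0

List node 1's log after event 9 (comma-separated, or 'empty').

empty

step 1 timeout(0): 0={coor,t=1,log=-}
step 2 deliver 0→2: 2={part,t=1,log=-}
step 3 deliver 2→0: —
step 4 deliver 2→1: —
step 5 propose(0,'y'): 0={coor,t=2,log=-}
step 6 deliver 0→2: 2={part,t=2,log=-}
step 7 deliver 2→0: —
step 8 deliver 0→1: 1={part,t=1,log=-}
step 9 deliver 1→0: —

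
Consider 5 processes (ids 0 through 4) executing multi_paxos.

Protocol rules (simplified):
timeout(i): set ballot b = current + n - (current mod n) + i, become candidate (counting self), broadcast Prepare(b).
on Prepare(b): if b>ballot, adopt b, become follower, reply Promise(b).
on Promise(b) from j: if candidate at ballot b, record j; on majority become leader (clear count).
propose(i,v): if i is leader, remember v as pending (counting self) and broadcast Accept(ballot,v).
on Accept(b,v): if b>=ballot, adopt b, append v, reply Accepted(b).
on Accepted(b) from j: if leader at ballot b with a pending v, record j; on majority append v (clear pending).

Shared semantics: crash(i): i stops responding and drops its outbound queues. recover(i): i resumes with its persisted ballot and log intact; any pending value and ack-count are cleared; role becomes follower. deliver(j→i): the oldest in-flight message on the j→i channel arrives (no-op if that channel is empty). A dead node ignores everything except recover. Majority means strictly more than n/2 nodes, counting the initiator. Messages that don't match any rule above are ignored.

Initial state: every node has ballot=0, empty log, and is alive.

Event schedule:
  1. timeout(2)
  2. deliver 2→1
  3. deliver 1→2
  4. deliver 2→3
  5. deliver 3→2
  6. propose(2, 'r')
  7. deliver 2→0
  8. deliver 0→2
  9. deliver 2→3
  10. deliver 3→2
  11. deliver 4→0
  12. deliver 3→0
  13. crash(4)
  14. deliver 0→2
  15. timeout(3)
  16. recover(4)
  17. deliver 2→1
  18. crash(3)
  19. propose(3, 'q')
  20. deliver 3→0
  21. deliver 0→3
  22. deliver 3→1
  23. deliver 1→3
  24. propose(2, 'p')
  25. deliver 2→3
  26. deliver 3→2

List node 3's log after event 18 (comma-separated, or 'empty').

r

[1] timeout(2) → N2(cand b7 [-])
[2] deliver 2→1 → N1(foll b7 [-])
[3] deliver 1→2 → ∅
[4] deliver 2→3 → N3(foll b7 [-])
[5] deliver 3→2 → N2(lead b7 [-])
[6] propose(2,'r') → ∅
[7] deliver 2→0 → N0(foll b7 [-])
[8] deliver 0→2 → ∅
[9] deliver 2→3 → N3(foll b7 [r])
[10] deliver 3→2 → ∅
[11] deliver 4→0 → ∅
[12] deliver 3→0 → ∅
[13] crash(4) → N4(✗foll b0 [-])
[14] deliver 0→2 → ∅
[15] timeout(3) → N3(cand b13 [r])
[16] recover(4) → N4(foll b0 [-])
[17] deliver 2→1 → N1(foll b7 [r])
[18] crash(3) → N3(✗cand b13 [r])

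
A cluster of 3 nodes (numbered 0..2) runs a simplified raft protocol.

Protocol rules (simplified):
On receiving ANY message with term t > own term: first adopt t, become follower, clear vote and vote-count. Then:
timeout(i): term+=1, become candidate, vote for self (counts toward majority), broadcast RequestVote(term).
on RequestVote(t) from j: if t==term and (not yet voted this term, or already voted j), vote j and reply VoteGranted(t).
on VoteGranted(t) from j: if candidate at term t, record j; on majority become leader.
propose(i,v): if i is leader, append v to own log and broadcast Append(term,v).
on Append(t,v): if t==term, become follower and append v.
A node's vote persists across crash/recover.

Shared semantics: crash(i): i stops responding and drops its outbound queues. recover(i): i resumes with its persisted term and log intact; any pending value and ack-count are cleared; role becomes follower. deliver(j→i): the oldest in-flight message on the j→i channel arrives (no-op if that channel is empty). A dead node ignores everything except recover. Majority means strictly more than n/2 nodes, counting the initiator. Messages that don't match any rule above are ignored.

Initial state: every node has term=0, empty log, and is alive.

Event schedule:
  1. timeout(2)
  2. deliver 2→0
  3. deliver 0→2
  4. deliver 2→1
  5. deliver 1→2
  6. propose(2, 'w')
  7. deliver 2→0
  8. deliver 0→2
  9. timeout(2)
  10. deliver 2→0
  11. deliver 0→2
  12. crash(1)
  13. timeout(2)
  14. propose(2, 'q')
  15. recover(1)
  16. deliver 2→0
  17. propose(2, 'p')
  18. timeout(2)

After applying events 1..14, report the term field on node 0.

e1 timeout(2): 2[cand,t=1,-]
e2 deliver 2→0: 0[foll,t=1,-]
e3 deliver 0→2: 2[lead,t=1,-]
e4 deliver 2→1: 1[foll,t=1,-]
e5 deliver 1→2: ·
e6 propose(2,'w'): 2[lead,t=1,w]
e7 deliver 2→0: 0[foll,t=1,w]
e8 deliver 0→2: ·
e9 timeout(2): 2[cand,t=2,w]
e10 deliver 2→0: 0[foll,t=2,w]
e11 deliver 0→2: 2[lead,t=2,w]
e12 crash(1): 1[✗foll,t=1,-]
e13 timeout(2): 2[cand,t=3,w]
e14 propose(2,'q'): ·

2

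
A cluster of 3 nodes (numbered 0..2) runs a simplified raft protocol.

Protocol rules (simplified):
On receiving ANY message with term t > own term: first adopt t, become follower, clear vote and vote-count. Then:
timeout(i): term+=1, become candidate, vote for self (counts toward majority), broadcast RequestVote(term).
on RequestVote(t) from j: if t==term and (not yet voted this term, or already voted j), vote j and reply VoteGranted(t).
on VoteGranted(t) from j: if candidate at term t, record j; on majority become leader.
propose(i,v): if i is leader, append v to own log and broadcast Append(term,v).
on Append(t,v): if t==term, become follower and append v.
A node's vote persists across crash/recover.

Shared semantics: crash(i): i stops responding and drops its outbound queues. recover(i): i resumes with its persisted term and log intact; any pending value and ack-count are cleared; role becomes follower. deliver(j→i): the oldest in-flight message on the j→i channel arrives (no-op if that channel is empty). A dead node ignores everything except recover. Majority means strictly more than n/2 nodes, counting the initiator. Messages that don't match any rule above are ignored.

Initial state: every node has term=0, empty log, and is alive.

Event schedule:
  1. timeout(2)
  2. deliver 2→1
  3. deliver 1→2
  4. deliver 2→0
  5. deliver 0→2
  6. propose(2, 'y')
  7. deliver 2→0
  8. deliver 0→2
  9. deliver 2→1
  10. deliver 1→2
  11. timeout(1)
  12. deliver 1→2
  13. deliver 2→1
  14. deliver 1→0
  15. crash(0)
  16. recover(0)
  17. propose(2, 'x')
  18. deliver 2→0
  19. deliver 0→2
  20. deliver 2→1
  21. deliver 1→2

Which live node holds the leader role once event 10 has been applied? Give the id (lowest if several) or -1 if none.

2

[1] timeout(2) → N2(cand t1 [-])
[2] deliver 2→1 → N1(foll t1 [-])
[3] deliver 1→2 → N2(lead t1 [-])
[4] deliver 2→0 → N0(foll t1 [-])
[5] deliver 0→2 → ∅
[6] propose(2,'y') → N2(lead t1 [y])
[7] deliver 2→0 → N0(foll t1 [y])
[8] deliver 0→2 → ∅
[9] deliver 2→1 → N1(foll t1 [y])
[10] deliver 1→2 → ∅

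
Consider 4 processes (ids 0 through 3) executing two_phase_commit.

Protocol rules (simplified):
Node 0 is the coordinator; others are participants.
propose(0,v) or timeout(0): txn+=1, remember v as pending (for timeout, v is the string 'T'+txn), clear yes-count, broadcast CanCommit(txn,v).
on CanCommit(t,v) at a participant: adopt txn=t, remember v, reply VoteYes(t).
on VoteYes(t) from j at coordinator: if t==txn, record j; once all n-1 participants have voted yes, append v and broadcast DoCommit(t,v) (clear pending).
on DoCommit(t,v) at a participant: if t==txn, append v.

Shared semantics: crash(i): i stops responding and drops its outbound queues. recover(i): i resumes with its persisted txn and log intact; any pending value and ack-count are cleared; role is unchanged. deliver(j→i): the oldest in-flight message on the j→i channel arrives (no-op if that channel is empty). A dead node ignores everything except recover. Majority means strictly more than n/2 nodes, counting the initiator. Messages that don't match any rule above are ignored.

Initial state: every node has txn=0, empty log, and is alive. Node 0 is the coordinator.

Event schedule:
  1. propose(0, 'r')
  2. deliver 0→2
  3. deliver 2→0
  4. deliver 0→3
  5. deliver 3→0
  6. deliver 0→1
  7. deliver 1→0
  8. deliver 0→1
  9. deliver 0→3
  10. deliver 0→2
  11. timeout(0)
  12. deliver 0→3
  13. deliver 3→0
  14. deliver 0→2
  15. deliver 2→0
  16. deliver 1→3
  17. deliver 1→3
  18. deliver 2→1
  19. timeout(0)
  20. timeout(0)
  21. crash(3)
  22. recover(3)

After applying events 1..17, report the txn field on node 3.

[1] propose(0,'r') → N0(coor t1 [-])
[2] deliver 0→2 → N2(part t1 [-])
[3] deliver 2→0 → ∅
[4] deliver 0→3 → N3(part t1 [-])
[5] deliver 3→0 → ∅
[6] deliver 0→1 → N1(part t1 [-])
[7] deliver 1→0 → N0(coor t1 [r])
[8] deliver 0→1 → N1(part t1 [r])
[9] deliver 0→3 → N3(part t1 [r])
[10] deliver 0→2 → N2(part t1 [r])
[11] timeout(0) → N0(coor t2 [r])
[12] deliver 0→3 → N3(part t2 [r])
[13] deliver 3→0 → ∅
[14] deliver 0→2 → N2(part t2 [r])
[15] deliver 2→0 → ∅
[16] deliver 1→3 → ∅
[17] deliver 1→3 → ∅

2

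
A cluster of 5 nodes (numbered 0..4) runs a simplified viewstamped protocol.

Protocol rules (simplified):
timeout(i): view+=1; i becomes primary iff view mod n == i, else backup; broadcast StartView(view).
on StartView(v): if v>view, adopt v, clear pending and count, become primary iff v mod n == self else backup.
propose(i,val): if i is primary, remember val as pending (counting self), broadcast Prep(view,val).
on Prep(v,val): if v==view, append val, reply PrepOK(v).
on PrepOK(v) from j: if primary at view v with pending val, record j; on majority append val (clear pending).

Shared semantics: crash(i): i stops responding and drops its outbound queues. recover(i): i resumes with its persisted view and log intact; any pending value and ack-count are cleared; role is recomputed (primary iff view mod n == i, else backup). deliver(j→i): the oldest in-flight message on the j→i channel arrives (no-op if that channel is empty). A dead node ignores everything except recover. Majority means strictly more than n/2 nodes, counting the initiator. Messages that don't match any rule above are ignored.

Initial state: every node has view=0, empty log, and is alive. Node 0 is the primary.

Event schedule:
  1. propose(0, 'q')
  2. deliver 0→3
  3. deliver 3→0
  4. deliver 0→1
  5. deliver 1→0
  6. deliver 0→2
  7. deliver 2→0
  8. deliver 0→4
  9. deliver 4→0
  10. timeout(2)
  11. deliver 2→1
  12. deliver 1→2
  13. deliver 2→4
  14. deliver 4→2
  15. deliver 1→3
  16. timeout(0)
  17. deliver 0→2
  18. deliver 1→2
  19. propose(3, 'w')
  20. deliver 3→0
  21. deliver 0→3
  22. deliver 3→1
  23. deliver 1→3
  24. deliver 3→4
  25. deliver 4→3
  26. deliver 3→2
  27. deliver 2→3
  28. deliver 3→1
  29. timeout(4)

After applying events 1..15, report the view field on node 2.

1

e1 propose(0,'q'): ·
e2 deliver 0→3: 3[back,v=0,q]
e3 deliver 3→0: ·
e4 deliver 0→1: 1[back,v=0,q]
e5 deliver 1→0: 0[prim,v=0,q]
e6 deliver 0→2: 2[back,v=0,q]
e7 deliver 2→0: ·
e8 deliver 0→4: 4[back,v=0,q]
e9 deliver 4→0: ·
e10 timeout(2): 2[back,v=1,q]
e11 deliver 2→1: 1[prim,v=1,q]
e12 deliver 1→2: ·
e13 deliver 2→4: 4[back,v=1,q]
e14 deliver 4→2: ·
e15 deliver 1→3: ·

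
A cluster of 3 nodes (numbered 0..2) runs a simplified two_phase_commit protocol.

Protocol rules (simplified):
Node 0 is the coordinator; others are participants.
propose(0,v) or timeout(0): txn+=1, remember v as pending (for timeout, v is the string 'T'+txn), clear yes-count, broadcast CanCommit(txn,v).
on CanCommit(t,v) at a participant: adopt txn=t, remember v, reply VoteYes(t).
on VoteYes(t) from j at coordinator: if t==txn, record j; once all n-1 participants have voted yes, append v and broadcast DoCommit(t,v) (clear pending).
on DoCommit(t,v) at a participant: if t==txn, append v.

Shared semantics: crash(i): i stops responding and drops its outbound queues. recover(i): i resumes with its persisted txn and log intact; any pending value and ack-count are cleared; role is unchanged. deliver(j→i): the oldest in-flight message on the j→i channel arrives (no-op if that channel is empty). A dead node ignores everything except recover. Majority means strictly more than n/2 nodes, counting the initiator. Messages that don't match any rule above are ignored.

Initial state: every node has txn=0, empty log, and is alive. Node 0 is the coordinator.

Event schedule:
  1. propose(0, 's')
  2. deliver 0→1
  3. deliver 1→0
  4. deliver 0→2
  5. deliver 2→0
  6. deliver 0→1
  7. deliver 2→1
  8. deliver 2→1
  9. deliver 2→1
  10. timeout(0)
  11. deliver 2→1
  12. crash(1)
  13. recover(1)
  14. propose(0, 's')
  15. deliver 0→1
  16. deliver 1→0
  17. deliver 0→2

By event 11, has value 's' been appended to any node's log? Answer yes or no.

yes

[1] propose(0,'s') → N0(coor t1 [-])
[2] deliver 0→1 → N1(part t1 [-])
[3] deliver 1→0 → ∅
[4] deliver 0→2 → N2(part t1 [-])
[5] deliver 2→0 → N0(coor t1 [s])
[6] deliver 0→1 → N1(part t1 [s])
[7] deliver 2→1 → ∅
[8] deliver 2→1 → ∅
[9] deliver 2→1 → ∅
[10] timeout(0) → N0(coor t2 [s])
[11] deliver 2→1 → ∅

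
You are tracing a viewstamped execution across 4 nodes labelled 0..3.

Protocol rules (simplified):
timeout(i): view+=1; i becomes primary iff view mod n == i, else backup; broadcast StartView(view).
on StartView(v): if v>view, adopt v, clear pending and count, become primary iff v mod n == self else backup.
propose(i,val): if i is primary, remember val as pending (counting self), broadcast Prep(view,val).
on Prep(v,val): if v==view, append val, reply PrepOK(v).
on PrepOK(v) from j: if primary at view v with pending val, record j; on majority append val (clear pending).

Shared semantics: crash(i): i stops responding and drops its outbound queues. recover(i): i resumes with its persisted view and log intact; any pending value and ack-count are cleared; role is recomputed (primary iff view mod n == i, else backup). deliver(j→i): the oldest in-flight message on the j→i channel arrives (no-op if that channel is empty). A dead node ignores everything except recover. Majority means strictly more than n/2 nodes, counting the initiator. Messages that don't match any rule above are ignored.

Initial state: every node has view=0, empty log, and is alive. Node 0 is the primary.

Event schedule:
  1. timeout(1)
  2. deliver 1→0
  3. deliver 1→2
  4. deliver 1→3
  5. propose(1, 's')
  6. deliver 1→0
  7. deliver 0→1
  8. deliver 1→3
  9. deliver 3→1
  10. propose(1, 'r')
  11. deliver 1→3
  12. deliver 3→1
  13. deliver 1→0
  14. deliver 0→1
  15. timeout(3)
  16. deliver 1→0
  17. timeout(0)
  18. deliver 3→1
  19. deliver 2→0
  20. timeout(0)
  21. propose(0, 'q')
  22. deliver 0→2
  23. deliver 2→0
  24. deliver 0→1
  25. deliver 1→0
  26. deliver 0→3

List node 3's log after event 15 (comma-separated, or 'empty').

s,r

1. timeout(1):  <1:prim v1 ->
2. deliver 1→0:  <0:back v1 ->
3. deliver 1→2:  <2:back v1 ->
4. deliver 1→3:  <3:back v1 ->
5. propose(1,'s'):  nop
6. deliver 1→0:  <0:back v1 s>
7. deliver 0→1:  nop
8. deliver 1→3:  <3:back v1 s>
9. deliver 3→1:  <1:prim v1 s>
10. propose(1,'r'):  nop
11. deliver 1→3:  <3:back v1 s,r>
12. deliver 3→1:  nop
13. deliver 1→0:  <0:back v1 s,r>
14. deliver 0→1:  <1:prim v1 s,r>
15. timeout(3):  <3:back v2 s,r>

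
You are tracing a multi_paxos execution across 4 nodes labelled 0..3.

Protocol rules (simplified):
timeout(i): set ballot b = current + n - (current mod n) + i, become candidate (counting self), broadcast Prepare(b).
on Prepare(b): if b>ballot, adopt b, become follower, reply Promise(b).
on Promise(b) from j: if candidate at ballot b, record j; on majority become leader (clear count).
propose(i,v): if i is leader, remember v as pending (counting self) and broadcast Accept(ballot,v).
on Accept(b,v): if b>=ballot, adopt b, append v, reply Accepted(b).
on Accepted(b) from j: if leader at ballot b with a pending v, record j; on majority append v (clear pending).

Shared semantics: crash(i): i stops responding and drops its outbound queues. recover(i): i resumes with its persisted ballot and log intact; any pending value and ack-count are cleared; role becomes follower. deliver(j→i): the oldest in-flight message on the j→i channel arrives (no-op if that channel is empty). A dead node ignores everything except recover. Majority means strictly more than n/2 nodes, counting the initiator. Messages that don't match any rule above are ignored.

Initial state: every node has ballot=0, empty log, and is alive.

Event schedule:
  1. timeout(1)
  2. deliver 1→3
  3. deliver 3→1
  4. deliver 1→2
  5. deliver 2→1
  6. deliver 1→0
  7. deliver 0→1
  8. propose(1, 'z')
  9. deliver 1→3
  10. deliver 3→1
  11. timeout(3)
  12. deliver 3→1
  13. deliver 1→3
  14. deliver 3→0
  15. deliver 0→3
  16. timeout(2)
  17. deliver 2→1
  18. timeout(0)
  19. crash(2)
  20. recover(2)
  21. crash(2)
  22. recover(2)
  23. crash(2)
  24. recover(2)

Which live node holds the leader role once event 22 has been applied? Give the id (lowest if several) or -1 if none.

3

e1 timeout(1): 1[cand,b=5,-]
e2 deliver 1→3: 3[foll,b=5,-]
e3 deliver 3→1: ·
e4 deliver 1→2: 2[foll,b=5,-]
e5 deliver 2→1: 1[lead,b=5,-]
e6 deliver 1→0: 0[foll,b=5,-]
e7 deliver 0→1: ·
e8 propose(1,'z'): ·
e9 deliver 1→3: 3[foll,b=5,z]
e10 deliver 3→1: ·
e11 timeout(3): 3[cand,b=11,z]
e12 deliver 3→1: 1[foll,b=11,-]
e13 deliver 1→3: ·
e14 deliver 3→0: 0[foll,b=11,-]
e15 deliver 0→3: 3[lead,b=11,z]
e16 timeout(2): 2[cand,b=10,-]
e17 deliver 2→1: ·
e18 timeout(0): 0[cand,b=12,-]
e19 crash(2): 2[✗cand,b=10,-]
e20 recover(2): 2[foll,b=10,-]
e21 crash(2): 2[✗foll,b=10,-]
e22 recover(2): 2[foll,b=10,-]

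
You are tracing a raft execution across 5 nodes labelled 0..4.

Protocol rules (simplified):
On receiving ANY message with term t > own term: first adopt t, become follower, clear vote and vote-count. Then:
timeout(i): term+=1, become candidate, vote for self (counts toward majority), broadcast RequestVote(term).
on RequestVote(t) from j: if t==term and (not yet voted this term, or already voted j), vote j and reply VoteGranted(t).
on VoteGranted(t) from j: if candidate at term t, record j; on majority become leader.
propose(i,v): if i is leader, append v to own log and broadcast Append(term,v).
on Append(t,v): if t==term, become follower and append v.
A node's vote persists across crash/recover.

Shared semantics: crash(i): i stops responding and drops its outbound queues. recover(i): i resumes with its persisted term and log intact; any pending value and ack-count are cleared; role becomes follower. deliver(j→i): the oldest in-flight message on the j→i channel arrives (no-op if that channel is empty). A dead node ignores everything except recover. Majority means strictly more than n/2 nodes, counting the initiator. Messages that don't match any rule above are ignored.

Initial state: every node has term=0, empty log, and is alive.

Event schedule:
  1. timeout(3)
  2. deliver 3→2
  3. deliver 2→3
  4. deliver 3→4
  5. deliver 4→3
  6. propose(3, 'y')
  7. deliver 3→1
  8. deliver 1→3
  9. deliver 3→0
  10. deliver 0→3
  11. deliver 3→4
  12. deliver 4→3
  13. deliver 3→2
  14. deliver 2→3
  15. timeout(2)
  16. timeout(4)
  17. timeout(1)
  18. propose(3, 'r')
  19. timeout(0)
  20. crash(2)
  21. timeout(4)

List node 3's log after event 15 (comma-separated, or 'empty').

y

[1] timeout(3) → N3(cand t1 [-])
[2] deliver 3→2 → N2(foll t1 [-])
[3] deliver 2→3 → ∅
[4] deliver 3→4 → N4(foll t1 [-])
[5] deliver 4→3 → N3(lead t1 [-])
[6] propose(3,'y') → N3(lead t1 [y])
[7] deliver 3→1 → N1(foll t1 [-])
[8] deliver 1→3 → ∅
[9] deliver 3→0 → N0(foll t1 [-])
[10] deliver 0→3 → ∅
[11] deliver 3→4 → N4(foll t1 [y])
[12] deliver 4→3 → ∅
[13] deliver 3→2 → N2(foll t1 [y])
[14] deliver 2→3 → ∅
[15] timeout(2) → N2(cand t2 [y])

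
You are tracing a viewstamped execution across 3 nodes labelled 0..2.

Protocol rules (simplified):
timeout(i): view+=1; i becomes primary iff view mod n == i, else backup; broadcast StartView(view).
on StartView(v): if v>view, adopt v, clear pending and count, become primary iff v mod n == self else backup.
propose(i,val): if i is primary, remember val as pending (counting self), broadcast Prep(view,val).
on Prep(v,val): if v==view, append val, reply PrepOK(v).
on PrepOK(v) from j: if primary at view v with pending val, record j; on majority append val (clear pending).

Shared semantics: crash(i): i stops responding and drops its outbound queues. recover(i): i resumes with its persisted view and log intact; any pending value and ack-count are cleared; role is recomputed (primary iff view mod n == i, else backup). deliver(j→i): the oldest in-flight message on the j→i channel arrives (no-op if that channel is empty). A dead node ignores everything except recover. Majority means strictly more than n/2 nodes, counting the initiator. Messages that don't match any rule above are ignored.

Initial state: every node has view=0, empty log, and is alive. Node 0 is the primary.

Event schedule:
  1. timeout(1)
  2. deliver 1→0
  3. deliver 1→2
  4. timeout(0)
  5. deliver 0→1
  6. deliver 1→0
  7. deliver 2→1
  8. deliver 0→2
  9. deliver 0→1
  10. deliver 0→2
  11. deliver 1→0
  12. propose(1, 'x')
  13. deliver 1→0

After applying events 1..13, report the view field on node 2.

[1] timeout(1) → N1(prim v1 [-])
[2] deliver 1→0 → N0(back v1 [-])
[3] deliver 1→2 → N2(back v1 [-])
[4] timeout(0) → N0(back v2 [-])
[5] deliver 0→1 → N1(back v2 [-])
[6] deliver 1→0 → ∅
[7] deliver 2→1 → ∅
[8] deliver 0→2 → N2(prim v2 [-])
[9] deliver 0→1 → ∅
[10] deliver 0→2 → ∅
[11] deliver 1→0 → ∅
[12] propose(1,'x') → ∅
[13] deliver 1→0 → ∅

2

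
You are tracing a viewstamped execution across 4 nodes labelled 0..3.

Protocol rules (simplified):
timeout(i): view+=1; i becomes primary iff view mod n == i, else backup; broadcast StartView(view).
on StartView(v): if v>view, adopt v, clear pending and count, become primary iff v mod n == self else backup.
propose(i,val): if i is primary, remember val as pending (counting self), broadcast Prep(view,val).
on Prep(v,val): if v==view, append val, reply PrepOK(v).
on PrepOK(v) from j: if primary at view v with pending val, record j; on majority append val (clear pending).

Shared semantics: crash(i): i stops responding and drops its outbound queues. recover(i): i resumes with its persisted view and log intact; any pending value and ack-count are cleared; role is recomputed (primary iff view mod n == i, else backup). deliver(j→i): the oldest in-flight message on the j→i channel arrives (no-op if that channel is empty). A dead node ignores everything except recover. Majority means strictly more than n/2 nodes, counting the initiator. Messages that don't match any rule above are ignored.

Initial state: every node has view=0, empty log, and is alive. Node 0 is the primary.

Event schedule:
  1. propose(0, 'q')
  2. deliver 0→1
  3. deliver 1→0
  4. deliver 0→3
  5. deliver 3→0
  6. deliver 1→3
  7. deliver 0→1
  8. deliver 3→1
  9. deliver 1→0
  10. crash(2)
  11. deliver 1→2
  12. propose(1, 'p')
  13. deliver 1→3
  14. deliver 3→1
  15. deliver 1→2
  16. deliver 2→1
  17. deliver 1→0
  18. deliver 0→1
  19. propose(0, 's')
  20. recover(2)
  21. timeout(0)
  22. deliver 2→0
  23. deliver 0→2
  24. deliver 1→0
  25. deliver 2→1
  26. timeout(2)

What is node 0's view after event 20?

e1 propose(0,'q'): ·
e2 deliver 0→1: 1[back,v=0,q]
e3 deliver 1→0: ·
e4 deliver 0→3: 3[back,v=0,q]
e5 deliver 3→0: 0[prim,v=0,q]
e6 deliver 1→3: ·
e7 deliver 0→1: ·
e8 deliver 3→1: ·
e9 deliver 1→0: ·
e10 crash(2): 2[✗back,v=0,-]
e11 deliver 1→2: ·
e12 propose(1,'p'): ·
e13 deliver 1→3: ·
e14 deliver 3→1: ·
e15 deliver 1→2: ·
e16 deliver 2→1: ·
e17 deliver 1→0: ·
e18 deliver 0→1: ·
e19 propose(0,'s'): ·
e20 recover(2): 2[back,v=0,-]

0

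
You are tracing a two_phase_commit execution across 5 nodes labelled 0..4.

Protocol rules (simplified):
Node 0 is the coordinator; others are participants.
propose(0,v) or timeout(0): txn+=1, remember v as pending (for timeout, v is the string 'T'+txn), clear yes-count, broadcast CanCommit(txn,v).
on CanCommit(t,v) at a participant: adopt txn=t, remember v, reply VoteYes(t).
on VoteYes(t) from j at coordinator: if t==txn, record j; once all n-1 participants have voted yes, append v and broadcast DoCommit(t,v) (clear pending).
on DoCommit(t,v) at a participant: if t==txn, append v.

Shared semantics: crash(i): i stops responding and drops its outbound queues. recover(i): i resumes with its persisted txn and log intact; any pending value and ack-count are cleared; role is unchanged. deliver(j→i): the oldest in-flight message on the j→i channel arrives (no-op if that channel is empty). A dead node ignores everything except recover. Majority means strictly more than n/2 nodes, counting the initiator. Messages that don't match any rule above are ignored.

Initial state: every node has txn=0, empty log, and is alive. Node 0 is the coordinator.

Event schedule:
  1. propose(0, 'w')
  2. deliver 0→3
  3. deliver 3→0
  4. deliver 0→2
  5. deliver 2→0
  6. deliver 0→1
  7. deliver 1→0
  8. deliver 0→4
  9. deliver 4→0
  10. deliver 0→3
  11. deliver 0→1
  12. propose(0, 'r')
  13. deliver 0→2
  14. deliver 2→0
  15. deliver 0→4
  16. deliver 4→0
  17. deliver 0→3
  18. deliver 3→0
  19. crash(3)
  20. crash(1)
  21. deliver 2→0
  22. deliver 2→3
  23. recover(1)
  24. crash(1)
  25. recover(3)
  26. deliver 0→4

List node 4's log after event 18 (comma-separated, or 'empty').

after 1 — propose(0,'w'): n0:coor/t1/[-]
after 2 — deliver 0→3: n3:part/t1/[-]
after 3 — deliver 3→0: ·
after 4 — deliver 0→2: n2:part/t1/[-]
after 5 — deliver 2→0: ·
after 6 — deliver 0→1: n1:part/t1/[-]
after 7 — deliver 1→0: ·
after 8 — deliver 0→4: n4:part/t1/[-]
after 9 — deliver 4→0: n0:coor/t1/[w]
after 10 — deliver 0→3: n3:part/t1/[w]
after 11 — deliver 0→1: n1:part/t1/[w]
after 12 — propose(0,'r'): n0:coor/t2/[w]
after 13 — deliver 0→2: n2:part/t1/[w]
after 14 — deliver 2→0: ·
after 15 — deliver 0→4: n4:part/t1/[w]
after 16 — deliver 4→0: ·
after 17 — deliver 0→3: n3:part/t2/[w]
after 18 — deliver 3→0: ·

w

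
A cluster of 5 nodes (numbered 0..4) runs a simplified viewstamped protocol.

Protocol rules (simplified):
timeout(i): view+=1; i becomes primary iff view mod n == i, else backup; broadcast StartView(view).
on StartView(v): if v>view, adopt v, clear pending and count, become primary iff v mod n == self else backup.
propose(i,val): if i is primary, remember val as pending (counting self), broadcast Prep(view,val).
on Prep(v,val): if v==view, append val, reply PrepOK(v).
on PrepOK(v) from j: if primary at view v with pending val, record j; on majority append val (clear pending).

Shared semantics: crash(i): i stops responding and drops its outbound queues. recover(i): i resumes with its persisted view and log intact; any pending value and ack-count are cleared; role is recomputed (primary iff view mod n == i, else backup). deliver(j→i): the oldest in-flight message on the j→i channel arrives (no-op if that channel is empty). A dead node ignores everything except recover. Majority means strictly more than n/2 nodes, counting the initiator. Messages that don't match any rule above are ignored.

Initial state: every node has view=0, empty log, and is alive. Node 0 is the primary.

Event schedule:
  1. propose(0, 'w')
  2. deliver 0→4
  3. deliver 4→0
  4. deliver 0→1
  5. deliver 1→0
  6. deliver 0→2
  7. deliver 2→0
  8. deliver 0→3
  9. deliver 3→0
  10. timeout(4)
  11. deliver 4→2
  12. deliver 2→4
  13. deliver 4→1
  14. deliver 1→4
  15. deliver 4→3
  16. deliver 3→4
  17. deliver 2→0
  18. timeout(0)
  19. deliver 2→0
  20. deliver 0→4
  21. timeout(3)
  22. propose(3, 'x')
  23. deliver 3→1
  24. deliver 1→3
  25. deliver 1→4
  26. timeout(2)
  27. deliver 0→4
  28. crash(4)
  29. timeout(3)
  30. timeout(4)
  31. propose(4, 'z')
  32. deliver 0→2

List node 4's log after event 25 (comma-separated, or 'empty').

[1] propose(0,'w') → ∅
[2] deliver 0→4 → N4(back v0 [w])
[3] deliver 4→0 → ∅
[4] deliver 0→1 → N1(back v0 [w])
[5] deliver 1→0 → N0(prim v0 [w])
[6] deliver 0→2 → N2(back v0 [w])
[7] deliver 2→0 → ∅
[8] deliver 0→3 → N3(back v0 [w])
[9] deliver 3→0 → ∅
[10] timeout(4) → N4(back v1 [w])
[11] deliver 4→2 → N2(back v1 [w])
[12] deliver 2→4 → ∅
[13] deliver 4→1 → N1(prim v1 [w])
[14] deliver 1→4 → ∅
[15] deliver 4→3 → N3(back v1 [w])
[16] deliver 3→4 → ∅
[17] deliver 2→0 → ∅
[18] timeout(0) → N0(back v1 [w])
[19] deliver 2→0 → ∅
[20] deliver 0→4 → ∅
[21] timeout(3) → N3(back v2 [w])
[22] propose(3,'x') → ∅
[23] deliver 3→1 → N1(back v2 [w])
[24] deliver 1→3 → ∅
[25] deliver 1→4 → ∅

w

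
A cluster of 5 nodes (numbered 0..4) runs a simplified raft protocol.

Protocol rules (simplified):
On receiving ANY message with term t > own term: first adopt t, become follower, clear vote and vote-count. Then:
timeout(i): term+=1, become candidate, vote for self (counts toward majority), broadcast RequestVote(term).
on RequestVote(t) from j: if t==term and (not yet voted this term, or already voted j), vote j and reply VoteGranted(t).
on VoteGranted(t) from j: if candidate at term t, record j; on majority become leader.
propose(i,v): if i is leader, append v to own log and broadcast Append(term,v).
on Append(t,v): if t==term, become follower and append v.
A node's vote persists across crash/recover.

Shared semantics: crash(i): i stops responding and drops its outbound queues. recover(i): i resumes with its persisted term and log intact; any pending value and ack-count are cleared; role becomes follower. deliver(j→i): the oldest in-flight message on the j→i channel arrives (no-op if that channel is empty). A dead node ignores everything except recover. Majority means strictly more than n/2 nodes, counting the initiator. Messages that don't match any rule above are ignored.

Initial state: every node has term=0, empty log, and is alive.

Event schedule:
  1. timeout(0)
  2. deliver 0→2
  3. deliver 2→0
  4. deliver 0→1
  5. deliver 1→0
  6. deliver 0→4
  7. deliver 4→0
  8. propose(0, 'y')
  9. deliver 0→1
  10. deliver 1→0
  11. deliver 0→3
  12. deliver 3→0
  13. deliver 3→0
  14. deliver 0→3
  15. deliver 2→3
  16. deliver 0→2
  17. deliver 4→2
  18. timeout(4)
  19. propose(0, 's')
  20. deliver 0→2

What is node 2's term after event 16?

[1] timeout(0) → N0(cand t1 [-])
[2] deliver 0→2 → N2(foll t1 [-])
[3] deliver 2→0 → ∅
[4] deliver 0→1 → N1(foll t1 [-])
[5] deliver 1→0 → N0(lead t1 [-])
[6] deliver 0→4 → N4(foll t1 [-])
[7] deliver 4→0 → ∅
[8] propose(0,'y') → N0(lead t1 [y])
[9] deliver 0→1 → N1(foll t1 [y])
[10] deliver 1→0 → ∅
[11] deliver 0→3 → N3(foll t1 [-])
[12] deliver 3→0 → ∅
[13] deliver 3→0 → ∅
[14] deliver 0→3 → N3(foll t1 [y])
[15] deliver 2→3 → ∅
[16] deliver 0→2 → N2(foll t1 [y])

1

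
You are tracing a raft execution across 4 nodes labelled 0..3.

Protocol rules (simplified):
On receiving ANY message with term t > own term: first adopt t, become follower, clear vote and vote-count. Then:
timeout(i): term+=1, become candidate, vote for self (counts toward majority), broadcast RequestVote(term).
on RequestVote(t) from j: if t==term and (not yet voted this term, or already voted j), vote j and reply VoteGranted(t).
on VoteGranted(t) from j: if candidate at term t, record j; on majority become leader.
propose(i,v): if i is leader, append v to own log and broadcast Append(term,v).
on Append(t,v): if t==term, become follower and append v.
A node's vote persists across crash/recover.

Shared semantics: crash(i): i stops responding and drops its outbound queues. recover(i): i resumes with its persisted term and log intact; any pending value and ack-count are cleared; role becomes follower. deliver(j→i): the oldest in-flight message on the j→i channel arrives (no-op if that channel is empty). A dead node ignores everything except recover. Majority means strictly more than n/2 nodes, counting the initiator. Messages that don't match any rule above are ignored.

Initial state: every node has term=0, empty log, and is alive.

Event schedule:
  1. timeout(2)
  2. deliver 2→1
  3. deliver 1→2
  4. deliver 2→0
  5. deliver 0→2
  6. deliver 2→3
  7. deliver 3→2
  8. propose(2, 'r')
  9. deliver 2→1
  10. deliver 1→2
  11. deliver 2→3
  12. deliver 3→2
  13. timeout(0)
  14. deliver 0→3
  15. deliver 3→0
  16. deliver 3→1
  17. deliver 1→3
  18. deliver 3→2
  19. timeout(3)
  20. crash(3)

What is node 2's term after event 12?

[1] timeout(2) → N2(cand t1 [-])
[2] deliver 2→1 → N1(foll t1 [-])
[3] deliver 1→2 → ∅
[4] deliver 2→0 → N0(foll t1 [-])
[5] deliver 0→2 → N2(lead t1 [-])
[6] deliver 2→3 → N3(foll t1 [-])
[7] deliver 3→2 → ∅
[8] propose(2,'r') → N2(lead t1 [r])
[9] deliver 2→1 → N1(foll t1 [r])
[10] deliver 1→2 → ∅
[11] deliver 2→3 → N3(foll t1 [r])
[12] deliver 3→2 → ∅

1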